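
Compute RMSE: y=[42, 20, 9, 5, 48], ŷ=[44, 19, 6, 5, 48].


MSE = 14/5 = 2.8
RMSE = √(14/5) = 1.6733

1.6733


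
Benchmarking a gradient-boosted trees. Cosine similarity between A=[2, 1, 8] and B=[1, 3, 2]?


A·B = 2·1 + 1·3 + 8·2 = 21
‖A‖ = √69 = 8.3066, ‖B‖ = √14 = 3.7417
cos = 21/(√69·√14) = 21/√966 = 0.6757

0.6757


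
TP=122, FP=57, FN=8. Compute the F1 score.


Precision = 122/179 = 0.6816
Recall = 122/130 = 0.9385
F1 = 2·P·R/(P+R) = 2·TP/(2·TP+FP+FN) = 244/(244+57+8) = 244/309 = 0.7896

0.7896


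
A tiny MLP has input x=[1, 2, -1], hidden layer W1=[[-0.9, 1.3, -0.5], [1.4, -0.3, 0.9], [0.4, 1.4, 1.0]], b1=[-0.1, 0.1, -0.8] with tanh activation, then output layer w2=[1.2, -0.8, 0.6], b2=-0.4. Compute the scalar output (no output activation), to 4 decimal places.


z1[0] = (-0.9)·(1) + (1.3)·(2) + (-0.5)·(-1) - 0.1 = 2.1
z1[1] = (1.4)·(1) + (-0.3)·(2) + (0.9)·(-1) + 0.1 = 0.0
z1[2] = (0.4)·(1) + (1.4)·(2) + (1.0)·(-1) - 0.8 = 1.4
h = tanh(z1) = [0.9705, 0.0, 0.8854]
output = (1.2)·(0.9705) + (-0.8)·(0.0) + (0.6)·(0.8854) - 0.4 = 1.2958

1.2958


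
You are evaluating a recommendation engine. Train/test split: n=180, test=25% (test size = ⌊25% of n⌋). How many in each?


Test = ⌊180·25/100⌋ = 45
Train = 180 - 45 = 135

Train: 135, Test: 45


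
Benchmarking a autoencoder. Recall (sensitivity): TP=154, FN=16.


Recall = TP/(TP+FN)
= 154/(154+16)
= 154/170 = 90.59%

90.59%


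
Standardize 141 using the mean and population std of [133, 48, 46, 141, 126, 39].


μ = 88.8333, σ = 44.7937
z = (141 - 88.8333)/44.7937 = 1.1646

1.1646


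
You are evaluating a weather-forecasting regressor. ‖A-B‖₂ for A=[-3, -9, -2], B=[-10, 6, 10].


d = √((-3+ 10)² + (-9-6)² + (-2-10)²)
  = √(49 + 225 + 144)
  = √418 = 20.445

20.445


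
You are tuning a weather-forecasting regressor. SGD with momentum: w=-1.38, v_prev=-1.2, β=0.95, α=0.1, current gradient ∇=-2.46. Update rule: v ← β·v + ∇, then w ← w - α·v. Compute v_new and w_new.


v_new = 0.95·-1.2 - 2.46 = -1.14 - 2.46 = -3.6
w_new = -1.38 - 0.1·-3.6 = -1.38 + 0.36 = -1.02

v_new=-3.6, w_new=-1.02


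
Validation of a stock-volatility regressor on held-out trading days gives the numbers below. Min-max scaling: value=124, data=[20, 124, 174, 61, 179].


min=20, max=179
(124-20)/(179-20) = 104/159 = 0.6541

0.6541


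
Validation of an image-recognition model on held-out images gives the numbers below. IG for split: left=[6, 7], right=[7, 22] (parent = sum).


Parent = [13, 29], H_parent = 0.8926
H_left = 0.9957 (n=13), H_right = 0.7973 (n=29)
H_children = (13/42)·0.9957 + (29/42)·0.7973 = 0.8587
IG = 0.8926 - 0.8587 = 0.0339

0.0339


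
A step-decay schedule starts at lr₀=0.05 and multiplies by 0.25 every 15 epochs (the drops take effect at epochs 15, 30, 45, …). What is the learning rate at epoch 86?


n_drops = ⌊86/15⌋ = 5
lr = 0.05·0.25^5 = 0.05·0.0009765625 = 0.000048828125

0.000048828125


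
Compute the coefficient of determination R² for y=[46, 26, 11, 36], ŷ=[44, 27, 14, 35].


ȳ = 29.75
SS_res = Σ(y-ŷ)² = 15
SS_tot = Σ(y-ȳ)² = 668.75
R² = 1 - SS_res/SS_tot = 1 - 0.0224 = 0.9776

0.9776


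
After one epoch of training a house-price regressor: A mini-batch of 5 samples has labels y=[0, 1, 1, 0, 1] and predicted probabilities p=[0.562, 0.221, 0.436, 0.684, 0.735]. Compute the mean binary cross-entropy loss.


L[0] = -ln(1-0.562) = -ln(0.438) = 0.8255
L[1] = -ln(0.221) = 1.5096
L[2] = -ln(0.436) = 0.8301
L[3] = -ln(1-0.684) = -ln(0.316) = 1.152
L[4] = -ln(0.735) = 0.3079
mean = (0.8255 + 1.5096 + 0.8301 + 1.152 + 0.3079)/5 = 0.925

0.925


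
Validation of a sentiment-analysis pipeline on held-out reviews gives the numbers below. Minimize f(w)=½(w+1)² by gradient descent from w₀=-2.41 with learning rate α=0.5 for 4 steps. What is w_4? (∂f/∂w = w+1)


step 1: grad = -2.41+1 = -1.41; w = -2.41 - 0.5·(-1.41) = -1.705
step 2: grad = -1.705+1 = -0.705; w = -1.705 - 0.5·(-0.705) = -1.3525
step 3: grad = -1.3525+1 = -0.3525; w = -1.3525 - 0.5·(-0.3525) = -1.17625
step 4: grad = -1.17625+1 = -0.17625; w = -1.17625 - 0.5·(-0.17625) = -1.088125

-1.088125


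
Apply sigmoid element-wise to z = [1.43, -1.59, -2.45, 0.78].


σ(1.43) = 1/(1+e^-1.43) = 0.8069
σ(-1.59) = 1/(1+e^1.59) = 0.1694
σ(-2.45) = 1/(1+e^2.45) = 0.0794
σ(0.78) = 1/(1+e^-0.78) = 0.6857
result = [0.8069, 0.1694, 0.0794, 0.6857]

[0.8069, 0.1694, 0.0794, 0.6857]


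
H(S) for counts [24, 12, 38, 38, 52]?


Probabilities: [24/164, 12/164, 38/164, 38/164, 52/164] ≈ [0.1463, 0.0732, 0.2317, 0.2317, 0.3171]
H = -((24/164)·log₂(24/164) + (12/164)·log₂(12/164) + (38/164)·log₂(38/164) + (38/164)·log₂(38/164) + (52/164)·log₂(52/164))
  = 2.1848 bits

2.1848 bits


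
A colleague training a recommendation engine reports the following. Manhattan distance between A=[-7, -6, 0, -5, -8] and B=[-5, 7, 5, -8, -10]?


d = |-7+ 5| + |-6-7| + |0-5| + |-5+ 8| + |-8+ 10|
  = 2 + 13 + 5 + 3 + 2
  = 25

25


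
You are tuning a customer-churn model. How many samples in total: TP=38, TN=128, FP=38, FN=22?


Total = TP + TN + FP + FN
= 38 + 128 + 38 + 22
= 226
(Predicted positive: 76, predicted negative: 150)

226


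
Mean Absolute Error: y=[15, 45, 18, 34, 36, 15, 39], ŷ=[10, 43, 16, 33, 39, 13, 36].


Absolute errors: |15-10|=5, |45-43|=2, |18-16|=2, |34-33|=1, |36-39|=3, |15-13|=2, |39-36|=3
Sum = 18
MAE = 18/7 = 18/7

18/7


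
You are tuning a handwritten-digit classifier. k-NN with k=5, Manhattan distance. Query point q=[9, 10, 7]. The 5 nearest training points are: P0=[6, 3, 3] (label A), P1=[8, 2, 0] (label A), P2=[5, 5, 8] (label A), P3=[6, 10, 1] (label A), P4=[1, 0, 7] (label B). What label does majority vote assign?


d(q,P0) = 14  (label A)
d(q,P1) = 16  (label A)
d(q,P2) = 10  (label A)
d(q,P3) = 9  (label A)
d(q,P4) = 18  (label B)
Votes: A=4, B=1
Majority → A

A


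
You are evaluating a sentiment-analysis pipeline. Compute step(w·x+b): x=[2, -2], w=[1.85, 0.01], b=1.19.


z = (2)·(1.85) + (-2)·(0.01) + 1.19
  = 4.87
step(z) = 1 (z≥0)

1


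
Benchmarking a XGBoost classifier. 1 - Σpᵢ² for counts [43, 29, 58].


Probabilities: [43/130, 29/130, 58/130] ≈ [0.3308, 0.2231, 0.4462]
Σpᵢ² = (1849 + 841 + 3364)/130² = 6054/16900
Gini = 1 - Σpᵢ² = 1 - 6054/16900 = 0.6418

0.6418


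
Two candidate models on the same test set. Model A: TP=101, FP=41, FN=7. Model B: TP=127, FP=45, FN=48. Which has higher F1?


Model A: P=101/142=0.7113, R=101/108=0.9352, F1=2PR/(P+R)=2TP/(2TP+FP+FN)=202/250=0.808
Model B: P=127/172=0.7384, R=127/175=0.7257, F1=2PR/(P+R)=2TP/(2TP+FP+FN)=254/347=0.732
0.808 > 0.732 → Model A

Model A


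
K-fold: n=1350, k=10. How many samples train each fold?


Fold size = 1350/10 = 135
Training per fold = 1350 - 135 = 1215

1215


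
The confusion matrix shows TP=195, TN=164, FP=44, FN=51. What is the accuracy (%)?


Accuracy = (TP+TN)/(TP+TN+FP+FN)
= (195+164)/(454)
= 359/454 = 79.07%

79.07%


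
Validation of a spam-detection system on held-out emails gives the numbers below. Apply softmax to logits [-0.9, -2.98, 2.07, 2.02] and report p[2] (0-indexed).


Exponentials: e^-0.9=0.4066, e^-2.98=0.0508, e^2.07=7.9248, e^2.02=7.5383
Sum = 15.9205
Softmax = [0.0255, 0.0032, 0.4978, 0.4735]
p[2] = 7.9248/15.9205 = 0.4978

0.4978


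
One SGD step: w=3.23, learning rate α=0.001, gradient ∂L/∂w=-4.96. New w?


w_new = w - α·∇
= 3.23 - 0.001·-4.96
= 3.23 + 0.00496
= 3.23496

3.23496


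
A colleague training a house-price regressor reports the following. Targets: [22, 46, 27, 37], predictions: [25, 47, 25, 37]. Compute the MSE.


Squared errors: (22-25)²=9, (46-47)²=1, (27-25)²=4, (37-37)²=0
Sum = 14
MSE = 14/4 = 7/2

7/2


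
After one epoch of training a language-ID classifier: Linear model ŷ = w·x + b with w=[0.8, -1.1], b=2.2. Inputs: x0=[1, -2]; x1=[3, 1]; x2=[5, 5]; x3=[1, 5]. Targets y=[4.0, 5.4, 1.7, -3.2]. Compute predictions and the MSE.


ŷ0 = (0.8)·(1) + (-1.1)·(-2) + 2.2 = 5.2
ŷ1 = (0.8)·(3) + (-1.1)·(1) + 2.2 = 3.5
ŷ2 = (0.8)·(5) + (-1.1)·(5) + 2.2 = 0.7
ŷ3 = (0.8)·(1) + (-1.1)·(5) + 2.2 = -2.5
errors² = [1.44, 3.61, 1.0, 0.49]
MSE = 6.5400/4 = 1.635

1.635


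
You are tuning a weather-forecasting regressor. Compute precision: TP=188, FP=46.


Precision = TP/(TP+FP)
= 188/(188+46)
= 188/234 = 80.34%

80.34%


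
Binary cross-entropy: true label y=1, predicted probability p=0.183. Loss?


BCE = -[y·ln(p) + (1-y)·ln(1-p)]
= -1·ln(0.183) - 0
= -ln(0.183) = 1.6983

1.6983


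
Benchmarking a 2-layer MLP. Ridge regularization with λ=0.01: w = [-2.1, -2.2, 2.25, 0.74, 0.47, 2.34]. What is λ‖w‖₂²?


‖w‖₂² = (-2.1)² + (-2.2)² + (2.25)² + (0.74)² + (0.47)² + (2.34)²
     = 4.41 + 4.84 + 5.0625 + 0.5476 + 0.2209 + 5.4756
     = 20.5566
λ·‖w‖₂² = 0.01·20.5566 = 0.205566

0.205566


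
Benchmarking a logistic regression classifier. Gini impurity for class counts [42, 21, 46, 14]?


Probabilities: [42/123, 21/123, 46/123, 14/123] ≈ [0.3415, 0.1707, 0.374, 0.1138]
Σpᵢ² = (1764 + 441 + 2116 + 196)/123² = 4517/15129
Gini = 1 - Σpᵢ² = 1 - 4517/15129 = 0.7014

0.7014


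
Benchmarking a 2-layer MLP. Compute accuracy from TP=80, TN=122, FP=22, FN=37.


Accuracy = (TP+TN)/(TP+TN+FP+FN)
= (80+122)/(261)
= 202/261 = 77.39%

77.39%


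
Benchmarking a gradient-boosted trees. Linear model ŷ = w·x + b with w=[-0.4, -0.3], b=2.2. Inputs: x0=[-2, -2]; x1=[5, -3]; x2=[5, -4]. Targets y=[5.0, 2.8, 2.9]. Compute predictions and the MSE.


ŷ0 = (-0.4)·(-2) + (-0.3)·(-2) + 2.2 = 3.6
ŷ1 = (-0.4)·(5) + (-0.3)·(-3) + 2.2 = 1.1
ŷ2 = (-0.4)·(5) + (-0.3)·(-4) + 2.2 = 1.4
errors² = [1.96, 2.89, 2.25]
MSE = 7.1000/3 = 2.3667

2.3667


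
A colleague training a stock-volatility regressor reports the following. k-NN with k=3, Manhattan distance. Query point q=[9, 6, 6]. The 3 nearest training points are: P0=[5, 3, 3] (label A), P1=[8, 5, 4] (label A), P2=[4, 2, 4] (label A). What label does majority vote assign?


d(q,P0) = 10  (label A)
d(q,P1) = 4  (label A)
d(q,P2) = 11  (label A)
Votes: A=3, B=0
Majority → A

A


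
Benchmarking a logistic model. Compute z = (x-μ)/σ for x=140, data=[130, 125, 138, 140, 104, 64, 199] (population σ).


μ = 128.5714, σ = 37.7354
z = (140 - 128.5714)/37.7354 = 0.3029

0.3029


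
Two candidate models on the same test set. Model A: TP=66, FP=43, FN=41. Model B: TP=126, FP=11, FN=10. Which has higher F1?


Model A: P=66/109=0.6055, R=66/107=0.6168, F1=2PR/(P+R)=2TP/(2TP+FP+FN)=132/216=0.6111
Model B: P=126/137=0.9197, R=126/136=0.9265, F1=2PR/(P+R)=2TP/(2TP+FP+FN)=252/273=0.9231
0.6111 < 0.9231 → Model B

Model B


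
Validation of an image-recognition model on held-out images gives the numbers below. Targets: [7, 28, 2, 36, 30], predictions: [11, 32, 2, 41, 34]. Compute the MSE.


Squared errors: (7-11)²=16, (28-32)²=16, (2-2)²=0, (36-41)²=25, (30-34)²=16
Sum = 73
MSE = 73/5 = 73/5

73/5


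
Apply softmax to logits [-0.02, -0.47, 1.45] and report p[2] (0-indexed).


Exponentials: e^-0.02=0.9802, e^-0.47=0.625, e^1.45=4.2631
Sum = 5.8683
Softmax = [0.167, 0.1065, 0.7265]
p[2] = 4.2631/5.8683 = 0.7265

0.7265


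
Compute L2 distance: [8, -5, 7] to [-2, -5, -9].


d = √((8+ 2)² + (-5+ 5)² + (7+ 9)²)
  = √(100 + 0 + 256)
  = √356 = 18.868

18.868


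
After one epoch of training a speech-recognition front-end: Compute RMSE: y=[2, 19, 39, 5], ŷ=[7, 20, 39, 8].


MSE = 35/4 = 8.75
RMSE = √(35/4) = 2.958

2.958


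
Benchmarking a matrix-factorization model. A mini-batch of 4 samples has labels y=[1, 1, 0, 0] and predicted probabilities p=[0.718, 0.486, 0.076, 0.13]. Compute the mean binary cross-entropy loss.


L[0] = -ln(0.718) = 0.3313
L[1] = -ln(0.486) = 0.7215
L[2] = -ln(1-0.076) = -ln(0.924) = 0.079
L[3] = -ln(1-0.13) = -ln(0.87) = 0.1393
mean = (0.3313 + 0.7215 + 0.079 + 0.1393)/4 = 0.3178

0.3178


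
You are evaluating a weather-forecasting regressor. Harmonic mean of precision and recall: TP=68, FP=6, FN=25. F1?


Precision = 68/74 = 0.9189
Recall = 68/93 = 0.7312
F1 = 2·P·R/(P+R) = 2·TP/(2·TP+FP+FN) = 136/(136+6+25) = 136/167 = 0.8144

0.8144


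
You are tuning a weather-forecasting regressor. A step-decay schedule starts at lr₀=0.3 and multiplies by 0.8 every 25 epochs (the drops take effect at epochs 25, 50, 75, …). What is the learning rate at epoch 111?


n_drops = ⌊111/25⌋ = 4
lr = 0.3·0.8^4 = 0.3·0.4096 = 0.12288

0.12288


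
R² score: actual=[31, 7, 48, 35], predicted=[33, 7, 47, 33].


ȳ = 30.25
SS_res = Σ(y-ŷ)² = 9
SS_tot = Σ(y-ȳ)² = 878.75
R² = 1 - SS_res/SS_tot = 1 - 0.0102 = 0.9898

0.9898


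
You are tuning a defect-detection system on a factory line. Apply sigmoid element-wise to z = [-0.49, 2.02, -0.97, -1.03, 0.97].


σ(-0.49) = 1/(1+e^0.49) = 0.3799
σ(2.02) = 1/(1+e^-2.02) = 0.8829
σ(-0.97) = 1/(1+e^0.97) = 0.2749
σ(-1.03) = 1/(1+e^1.03) = 0.2631
σ(0.97) = 1/(1+e^-0.97) = 0.7251
result = [0.3799, 0.8829, 0.2749, 0.2631, 0.7251]

[0.3799, 0.8829, 0.2749, 0.2631, 0.7251]


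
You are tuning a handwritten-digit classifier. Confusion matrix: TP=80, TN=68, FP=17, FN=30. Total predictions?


Total = TP + TN + FP + FN
= 80 + 68 + 17 + 30
= 195
(Predicted positive: 97, predicted negative: 98)

195


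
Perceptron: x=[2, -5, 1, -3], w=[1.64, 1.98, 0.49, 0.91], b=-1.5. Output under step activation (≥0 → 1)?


z = (2)·(1.64) + (-5)·(1.98) + (1)·(0.49) + (-3)·(0.91) - 1.5
  = -10.36
step(z) = 0 (z<0)

0


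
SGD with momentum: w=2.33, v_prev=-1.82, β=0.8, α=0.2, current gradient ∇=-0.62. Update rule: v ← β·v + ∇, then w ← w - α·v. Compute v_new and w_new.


v_new = 0.8·-1.82 - 0.62 = -1.456 - 0.62 = -2.076
w_new = 2.33 - 0.2·-2.076 = 2.33 + 0.4152 = 2.7452

v_new=-2.076, w_new=2.7452


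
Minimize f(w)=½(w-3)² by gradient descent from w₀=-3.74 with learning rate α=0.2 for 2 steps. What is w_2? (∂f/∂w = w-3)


step 1: grad = -3.74-3 = -6.74; w = -3.74 - 0.2·(-6.74) = -2.392
step 2: grad = -2.392-3 = -5.392; w = -2.392 - 0.2·(-5.392) = -1.3136

-1.3136


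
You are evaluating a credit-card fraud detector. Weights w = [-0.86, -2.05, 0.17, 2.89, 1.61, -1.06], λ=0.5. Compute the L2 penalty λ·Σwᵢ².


‖w‖₂² = (-0.86)² + (-2.05)² + (0.17)² + (2.89)² + (1.61)² + (-1.06)²
     = 0.7396 + 4.2025 + 0.0289 + 8.3521 + 2.5921 + 1.1236
     = 17.0388
λ·‖w‖₂² = 0.5·17.0388 = 8.5194

8.5194


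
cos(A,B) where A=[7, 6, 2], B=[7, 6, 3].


A·B = 7·7 + 6·6 + 2·3 = 91
‖A‖ = √89 = 9.434, ‖B‖ = √94 = 9.6954
cos = 91/(√89·√94) = 91/√8366 = 0.9949

0.9949


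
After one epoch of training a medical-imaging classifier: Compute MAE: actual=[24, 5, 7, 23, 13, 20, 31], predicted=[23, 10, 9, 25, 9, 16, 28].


Absolute errors: |24-23|=1, |5-10|=5, |7-9|=2, |23-25|=2, |13-9|=4, |20-16|=4, |31-28|=3
Sum = 21
MAE = 21/7 = 3

3


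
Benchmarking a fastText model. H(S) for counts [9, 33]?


Probabilities: [9/42, 33/42] ≈ [0.2143, 0.7857]
H = -((9/42)·log₂(9/42) + (33/42)·log₂(33/42))
  = 0.7496 bits

0.7496 bits


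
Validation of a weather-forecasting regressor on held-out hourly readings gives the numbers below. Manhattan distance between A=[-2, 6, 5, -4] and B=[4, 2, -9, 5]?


d = |-2-4| + |6-2| + |5+ 9| + |-4-5|
  = 6 + 4 + 14 + 9
  = 33

33


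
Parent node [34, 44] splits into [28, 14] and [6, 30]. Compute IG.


Parent = [34, 44], H_parent = 0.9881
H_left = 0.9183 (n=42), H_right = 0.65 (n=36)
H_children = (42/78)·0.9183 + (36/78)·0.65 = 0.7945
IG = 0.9881 - 0.7945 = 0.1936

0.1936


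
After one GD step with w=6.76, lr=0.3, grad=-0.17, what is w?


w_new = w - α·∇
= 6.76 - 0.3·-0.17
= 6.76 + 0.051
= 6.811

6.811


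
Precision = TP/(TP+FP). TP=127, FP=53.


Precision = TP/(TP+FP)
= 127/(127+53)
= 127/180 = 70.56%

70.56%


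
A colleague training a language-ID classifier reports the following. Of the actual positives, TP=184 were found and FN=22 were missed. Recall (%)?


Recall = TP/(TP+FN)
= 184/(184+22)
= 184/206 = 89.32%

89.32%


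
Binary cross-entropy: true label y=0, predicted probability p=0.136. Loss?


BCE = -[y·ln(p) + (1-y)·ln(1-p)]
= -0 - 1·ln(1-0.136)
= -ln(0.864) = 0.1462

0.1462


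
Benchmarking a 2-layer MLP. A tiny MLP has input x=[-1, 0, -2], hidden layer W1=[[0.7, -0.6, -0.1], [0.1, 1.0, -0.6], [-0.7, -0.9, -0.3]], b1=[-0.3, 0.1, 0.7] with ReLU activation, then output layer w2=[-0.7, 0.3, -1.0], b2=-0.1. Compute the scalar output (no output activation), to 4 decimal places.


z1[0] = (0.7)·(-1) + (-0.6)·(0) + (-0.1)·(-2) - 0.3 = -0.8
z1[1] = (0.1)·(-1) + (1.0)·(0) + (-0.6)·(-2) + 0.1 = 1.2
z1[2] = (-0.7)·(-1) + (-0.9)·(0) + (-0.3)·(-2) + 0.7 = 2.0
h = ReLU(z1) = [0.0, 1.2, 2.0]
output = (-0.7)·(0.0) + (0.3)·(1.2) + (-1.0)·(2.0) - 0.1 = -1.74

-1.74


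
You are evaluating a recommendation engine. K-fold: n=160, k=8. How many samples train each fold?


Fold size = 160/8 = 20
Training per fold = 160 - 20 = 140

140


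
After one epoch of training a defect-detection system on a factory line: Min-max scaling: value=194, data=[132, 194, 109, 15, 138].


min=15, max=194
(194-15)/(194-15) = 179/179 = 1.0

1.0


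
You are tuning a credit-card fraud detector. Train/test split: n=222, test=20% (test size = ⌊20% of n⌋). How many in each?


Test = ⌊222·20/100⌋ = 44
Train = 222 - 44 = 178

Train: 178, Test: 44


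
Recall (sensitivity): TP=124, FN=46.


Recall = TP/(TP+FN)
= 124/(124+46)
= 124/170 = 72.94%

72.94%


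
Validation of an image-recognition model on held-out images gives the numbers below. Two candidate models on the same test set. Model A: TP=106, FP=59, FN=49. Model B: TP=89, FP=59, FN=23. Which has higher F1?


Model A: P=106/165=0.6424, R=106/155=0.6839, F1=2PR/(P+R)=2TP/(2TP+FP+FN)=212/320=0.6625
Model B: P=89/148=0.6014, R=89/112=0.7946, F1=2PR/(P+R)=2TP/(2TP+FP+FN)=178/260=0.6846
0.6625 < 0.6846 → Model B

Model B


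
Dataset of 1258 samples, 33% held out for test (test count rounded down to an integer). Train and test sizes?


Test = ⌊1258·33/100⌋ = 415
Train = 1258 - 415 = 843

Train: 843, Test: 415


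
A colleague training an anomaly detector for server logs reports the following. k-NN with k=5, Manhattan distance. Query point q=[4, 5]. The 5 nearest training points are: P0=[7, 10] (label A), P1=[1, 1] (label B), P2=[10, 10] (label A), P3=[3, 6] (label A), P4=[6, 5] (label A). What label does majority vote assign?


d(q,P0) = 8  (label A)
d(q,P1) = 7  (label B)
d(q,P2) = 11  (label A)
d(q,P3) = 2  (label A)
d(q,P4) = 2  (label A)
Votes: A=4, B=1
Majority → A

A


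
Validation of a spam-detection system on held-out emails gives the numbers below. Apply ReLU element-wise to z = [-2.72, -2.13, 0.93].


ReLU(-2.72) = max(0, -2.72) = 0.0
ReLU(-2.13) = max(0, -2.13) = 0.0
ReLU(0.93) = max(0, 0.93) = 0.93
result = [0.0, 0.0, 0.93]

[0.0, 0.0, 0.93]


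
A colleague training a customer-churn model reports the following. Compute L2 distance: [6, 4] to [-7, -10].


d = √((6+ 7)² + (4+ 10)²)
  = √(169 + 196)
  = √365 = 19.105

19.105


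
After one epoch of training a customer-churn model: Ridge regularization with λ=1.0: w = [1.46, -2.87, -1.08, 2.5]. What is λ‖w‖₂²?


‖w‖₂² = (1.46)² + (-2.87)² + (-1.08)² + (2.5)²
     = 2.1316 + 8.2369 + 1.1664 + 6.25
     = 17.7849
λ·‖w‖₂² = 1.0·17.7849 = 17.7849

17.7849


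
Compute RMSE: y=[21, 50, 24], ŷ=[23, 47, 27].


MSE = 22/3 = 7.3333
RMSE = √(22/3) = 2.708

2.708


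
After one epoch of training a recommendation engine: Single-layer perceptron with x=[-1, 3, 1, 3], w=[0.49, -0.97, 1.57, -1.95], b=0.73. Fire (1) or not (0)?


z = (-1)·(0.49) + (3)·(-0.97) + (1)·(1.57) + (3)·(-1.95) + 0.73
  = -6.95
step(z) = 0 (z<0)

0


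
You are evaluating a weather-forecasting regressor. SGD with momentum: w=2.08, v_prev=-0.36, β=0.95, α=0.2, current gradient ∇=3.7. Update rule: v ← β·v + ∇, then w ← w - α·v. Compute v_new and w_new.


v_new = 0.95·-0.36 + 3.7 = -0.342 + 3.7 = 3.358
w_new = 2.08 - 0.2·3.358 = 2.08 - 0.6716 = 1.4084

v_new=3.358, w_new=1.4084


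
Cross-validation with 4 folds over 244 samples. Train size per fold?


Fold size = 244/4 = 61
Training per fold = 244 - 61 = 183

183


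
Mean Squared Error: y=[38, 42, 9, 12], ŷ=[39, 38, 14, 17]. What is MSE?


Squared errors: (38-39)²=1, (42-38)²=16, (9-14)²=25, (12-17)²=25
Sum = 67
MSE = 67/4 = 67/4

67/4


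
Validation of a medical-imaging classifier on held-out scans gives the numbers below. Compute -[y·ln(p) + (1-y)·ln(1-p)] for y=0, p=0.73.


BCE = -[y·ln(p) + (1-y)·ln(1-p)]
= -0 - 1·ln(1-0.73)
= -ln(0.27) = 1.3093

1.3093


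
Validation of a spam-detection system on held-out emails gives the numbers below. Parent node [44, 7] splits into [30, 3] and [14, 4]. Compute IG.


Parent = [44, 7], H_parent = 0.577
H_left = 0.4395 (n=33), H_right = 0.7642 (n=18)
H_children = (33/51)·0.4395 + (18/51)·0.7642 = 0.5541
IG = 0.577 - 0.5541 = 0.0229

0.0229


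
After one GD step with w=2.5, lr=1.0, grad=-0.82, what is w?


w_new = w - α·∇
= 2.5 - 1.0·-0.82
= 2.5 + 0.82
= 3.32

3.32


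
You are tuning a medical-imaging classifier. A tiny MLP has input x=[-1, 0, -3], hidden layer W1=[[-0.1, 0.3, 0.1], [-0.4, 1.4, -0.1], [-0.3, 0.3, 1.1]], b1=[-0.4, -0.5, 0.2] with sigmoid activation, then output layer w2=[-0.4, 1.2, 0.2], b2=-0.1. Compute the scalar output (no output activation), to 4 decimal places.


z1[0] = (-0.1)·(-1) + (0.3)·(0) + (0.1)·(-3) - 0.4 = -0.6
z1[1] = (-0.4)·(-1) + (1.4)·(0) + (-0.1)·(-3) - 0.5 = 0.2
z1[2] = (-0.3)·(-1) + (0.3)·(0) + (1.1)·(-3) + 0.2 = -2.8
h = sigmoid(z1) = [0.3543, 0.5498, 0.0573]
output = (-0.4)·(0.3543) + (1.2)·(0.5498) + (0.2)·(0.0573) - 0.1 = 0.4295

0.4295


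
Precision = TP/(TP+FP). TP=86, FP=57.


Precision = TP/(TP+FP)
= 86/(86+57)
= 86/143 = 60.14%

60.14%


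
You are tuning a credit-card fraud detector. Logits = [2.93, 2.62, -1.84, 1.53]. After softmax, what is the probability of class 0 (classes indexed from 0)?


Exponentials: e^2.93=18.7276, e^2.62=13.7357, e^-1.84=0.1588, e^1.53=4.6182
Sum = 37.2403
Softmax = [0.5029, 0.3688, 0.0043, 0.124]
p[0] = 18.7276/37.2403 = 0.5029

0.5029


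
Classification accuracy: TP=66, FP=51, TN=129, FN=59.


Accuracy = (TP+TN)/(TP+TN+FP+FN)
= (66+129)/(305)
= 195/305 = 63.93%

63.93%


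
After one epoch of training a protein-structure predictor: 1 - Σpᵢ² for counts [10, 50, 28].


Probabilities: [10/88, 50/88, 28/88] ≈ [0.1136, 0.5682, 0.3182]
Σpᵢ² = (100 + 2500 + 784)/88² = 3384/7744
Gini = 1 - Σpᵢ² = 1 - 3384/7744 = 0.563

0.563


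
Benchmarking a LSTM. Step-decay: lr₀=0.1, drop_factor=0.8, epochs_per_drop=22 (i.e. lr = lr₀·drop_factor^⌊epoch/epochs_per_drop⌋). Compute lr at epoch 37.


n_drops = ⌊37/22⌋ = 1
lr = 0.1·0.8^1 = 0.1·0.8 = 0.08

0.08


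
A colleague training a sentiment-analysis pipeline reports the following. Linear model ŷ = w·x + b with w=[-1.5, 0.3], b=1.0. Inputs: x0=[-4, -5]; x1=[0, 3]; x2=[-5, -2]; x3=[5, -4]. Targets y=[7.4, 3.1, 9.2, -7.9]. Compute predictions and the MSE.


ŷ0 = (-1.5)·(-4) + (0.3)·(-5) + 1.0 = 5.5
ŷ1 = (-1.5)·(0) + (0.3)·(3) + 1.0 = 1.9
ŷ2 = (-1.5)·(-5) + (0.3)·(-2) + 1.0 = 7.9
ŷ3 = (-1.5)·(5) + (0.3)·(-4) + 1.0 = -7.7
errors² = [3.61, 1.44, 1.69, 0.04]
MSE = 6.7800/4 = 1.695

1.695


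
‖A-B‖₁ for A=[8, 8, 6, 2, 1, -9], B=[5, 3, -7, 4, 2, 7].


d = |8-5| + |8-3| + |6+ 7| + |2-4| + |1-2| + |-9-7|
  = 3 + 5 + 13 + 2 + 1 + 16
  = 40

40


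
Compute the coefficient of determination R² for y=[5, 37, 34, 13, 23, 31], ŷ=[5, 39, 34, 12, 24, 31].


ȳ = 23.8333
SS_res = Σ(y-ŷ)² = 6
SS_tot = Σ(y-ȳ)² = 800.83
R² = 1 - SS_res/SS_tot = 1 - 0.0075 = 0.9925

0.9925


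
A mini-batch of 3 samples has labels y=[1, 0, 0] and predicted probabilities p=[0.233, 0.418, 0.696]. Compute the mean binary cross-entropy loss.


L[0] = -ln(0.233) = 1.4567
L[1] = -ln(1-0.418) = -ln(0.582) = 0.5413
L[2] = -ln(1-0.696) = -ln(0.304) = 1.1907
mean = (1.4567 + 0.5413 + 1.1907)/3 = 1.0629

1.0629


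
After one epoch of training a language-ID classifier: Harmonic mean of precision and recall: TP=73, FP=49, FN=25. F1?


Precision = 73/122 = 0.5984
Recall = 73/98 = 0.7449
F1 = 2·P·R/(P+R) = 2·TP/(2·TP+FP+FN) = 146/(146+49+25) = 146/220 = 0.6636

0.6636


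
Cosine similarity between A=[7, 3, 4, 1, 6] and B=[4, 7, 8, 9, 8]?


A·B = 7·4 + 3·7 + 4·8 + 1·9 + 6·8 = 138
‖A‖ = √111 = 10.5357, ‖B‖ = √274 = 16.5529
cos = 138/(√111·√274) = 138/√30414 = 0.7913

0.7913


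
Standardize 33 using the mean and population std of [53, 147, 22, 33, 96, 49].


μ = 66.6667, σ = 42.7031
z = (33 - 66.6667)/42.7031 = -0.7884

-0.7884


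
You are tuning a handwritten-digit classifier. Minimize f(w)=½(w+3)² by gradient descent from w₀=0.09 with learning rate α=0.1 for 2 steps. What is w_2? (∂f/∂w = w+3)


step 1: grad = 0.09+3 = 3.09; w = 0.09 - 0.1·(3.09) = -0.219
step 2: grad = -0.219+3 = 2.781; w = -0.219 - 0.1·(2.781) = -0.4971

-0.4971


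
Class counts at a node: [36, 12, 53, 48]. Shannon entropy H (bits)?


Probabilities: [36/149, 12/149, 53/149, 48/149] ≈ [0.2416, 0.0805, 0.3557, 0.3221]
H = -((36/149)·log₂(36/149) + (12/149)·log₂(12/149) + (53/149)·log₂(53/149) + (48/149)·log₂(48/149))
  = 1.8447 bits

1.8447 bits


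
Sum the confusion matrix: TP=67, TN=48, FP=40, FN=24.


Total = TP + TN + FP + FN
= 67 + 48 + 40 + 24
= 179
(Predicted positive: 107, predicted negative: 72)

179


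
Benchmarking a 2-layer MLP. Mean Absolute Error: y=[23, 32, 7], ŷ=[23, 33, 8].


Absolute errors: |23-23|=0, |32-33|=1, |7-8|=1
Sum = 2
MAE = 2/3 = 2/3

2/3


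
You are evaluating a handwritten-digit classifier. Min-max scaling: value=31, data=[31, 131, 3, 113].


min=3, max=131
(31-3)/(131-3) = 28/128 = 0.2188

0.2188


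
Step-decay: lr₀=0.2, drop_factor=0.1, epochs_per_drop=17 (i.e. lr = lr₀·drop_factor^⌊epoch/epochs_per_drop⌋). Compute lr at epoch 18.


n_drops = ⌊18/17⌋ = 1
lr = 0.2·0.1^1 = 0.2·0.1 = 0.02

0.02


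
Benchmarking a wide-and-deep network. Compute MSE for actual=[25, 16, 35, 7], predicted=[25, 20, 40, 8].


Squared errors: (25-25)²=0, (16-20)²=16, (35-40)²=25, (7-8)²=1
Sum = 42
MSE = 42/4 = 21/2

21/2


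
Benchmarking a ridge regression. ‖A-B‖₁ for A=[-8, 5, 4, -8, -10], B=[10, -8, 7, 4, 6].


d = |-8-10| + |5+ 8| + |4-7| + |-8-4| + |-10-6|
  = 18 + 13 + 3 + 12 + 16
  = 62

62


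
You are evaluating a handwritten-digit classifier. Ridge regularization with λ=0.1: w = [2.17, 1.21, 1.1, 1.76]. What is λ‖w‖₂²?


‖w‖₂² = (2.17)² + (1.21)² + (1.1)² + (1.76)²
     = 4.7089 + 1.4641 + 1.21 + 3.0976
     = 10.4806
λ·‖w‖₂² = 0.1·10.4806 = 1.04806

1.04806


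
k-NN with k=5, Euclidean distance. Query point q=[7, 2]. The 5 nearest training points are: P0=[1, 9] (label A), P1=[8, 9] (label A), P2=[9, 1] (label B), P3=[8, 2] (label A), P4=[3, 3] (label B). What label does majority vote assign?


d(q,P0) = 9.2195  (label A)
d(q,P1) = 7.0711  (label A)
d(q,P2) = 2.2361  (label B)
d(q,P3) = 1.0  (label A)
d(q,P4) = 4.1231  (label B)
Votes: A=3, B=2
Majority → A

A


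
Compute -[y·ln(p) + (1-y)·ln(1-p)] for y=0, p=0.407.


BCE = -[y·ln(p) + (1-y)·ln(1-p)]
= -0 - 1·ln(1-0.407)
= -ln(0.593) = 0.5226

0.5226


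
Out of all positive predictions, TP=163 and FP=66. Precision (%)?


Precision = TP/(TP+FP)
= 163/(163+66)
= 163/229 = 71.18%

71.18%


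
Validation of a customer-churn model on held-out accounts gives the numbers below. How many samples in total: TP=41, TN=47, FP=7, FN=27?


Total = TP + TN + FP + FN
= 41 + 47 + 7 + 27
= 122
(Predicted positive: 48, predicted negative: 74)

122


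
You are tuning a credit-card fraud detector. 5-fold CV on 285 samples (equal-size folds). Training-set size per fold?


Fold size = 285/5 = 57
Training per fold = 285 - 57 = 228

228


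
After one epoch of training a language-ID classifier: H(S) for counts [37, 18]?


Probabilities: [37/55, 18/55] ≈ [0.6727, 0.3273]
H = -((37/55)·log₂(37/55) + (18/55)·log₂(18/55))
  = 0.9121 bits

0.9121 bits


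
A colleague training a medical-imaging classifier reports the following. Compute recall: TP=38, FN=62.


Recall = TP/(TP+FN)
= 38/(38+62)
= 38/100 = 38.0%

38.0%


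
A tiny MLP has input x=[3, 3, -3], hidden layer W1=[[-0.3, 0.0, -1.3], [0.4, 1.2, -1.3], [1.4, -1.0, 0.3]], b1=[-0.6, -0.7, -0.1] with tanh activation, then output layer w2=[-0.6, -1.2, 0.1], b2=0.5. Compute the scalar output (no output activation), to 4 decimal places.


z1[0] = (-0.3)·(3) + (0.0)·(3) + (-1.3)·(-3) - 0.6 = 2.4
z1[1] = (0.4)·(3) + (1.2)·(3) + (-1.3)·(-3) - 0.7 = 8.0
z1[2] = (1.4)·(3) + (-1.0)·(3) + (0.3)·(-3) - 0.1 = 0.2
h = tanh(z1) = [0.9837, 1.0, 0.1974]
output = (-0.6)·(0.9837) + (-1.2)·(1.0) + (0.1)·(0.1974) + 0.5 = -1.2705

-1.2705


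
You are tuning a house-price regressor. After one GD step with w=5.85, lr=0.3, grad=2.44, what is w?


w_new = w - α·∇
= 5.85 - 0.3·2.44
= 5.85 - 0.732
= 5.118

5.118


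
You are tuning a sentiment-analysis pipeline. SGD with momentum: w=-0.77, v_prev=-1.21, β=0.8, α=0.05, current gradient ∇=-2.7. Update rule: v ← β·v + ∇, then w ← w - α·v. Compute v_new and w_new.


v_new = 0.8·-1.21 - 2.7 = -0.968 - 2.7 = -3.668
w_new = -0.77 - 0.05·-3.668 = -0.77 + 0.1834 = -0.5866

v_new=-3.668, w_new=-0.5866


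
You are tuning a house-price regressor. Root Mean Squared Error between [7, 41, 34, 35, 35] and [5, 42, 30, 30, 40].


MSE = 71/5 = 14.2
RMSE = √(71/5) = 3.7683

3.7683


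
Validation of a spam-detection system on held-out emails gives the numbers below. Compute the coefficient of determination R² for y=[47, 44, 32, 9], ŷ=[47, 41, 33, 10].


ȳ = 33
SS_res = Σ(y-ŷ)² = 11
SS_tot = Σ(y-ȳ)² = 894
R² = 1 - SS_res/SS_tot = 1 - 0.0123 = 0.9877

0.9877


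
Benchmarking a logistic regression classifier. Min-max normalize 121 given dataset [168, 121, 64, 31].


min=31, max=168
(121-31)/(168-31) = 90/137 = 0.6569

0.6569


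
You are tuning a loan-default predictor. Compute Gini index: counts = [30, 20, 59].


Probabilities: [30/109, 20/109, 59/109] ≈ [0.2752, 0.1835, 0.5413]
Σpᵢ² = (900 + 400 + 3481)/109² = 4781/11881
Gini = 1 - Σpᵢ² = 1 - 4781/11881 = 0.5976

0.5976


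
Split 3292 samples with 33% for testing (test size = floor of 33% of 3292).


Test = ⌊3292·33/100⌋ = 1086
Train = 3292 - 1086 = 2206

Train: 2206, Test: 1086


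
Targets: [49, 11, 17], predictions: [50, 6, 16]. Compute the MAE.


Absolute errors: |49-50|=1, |11-6|=5, |17-16|=1
Sum = 7
MAE = 7/3 = 7/3

7/3


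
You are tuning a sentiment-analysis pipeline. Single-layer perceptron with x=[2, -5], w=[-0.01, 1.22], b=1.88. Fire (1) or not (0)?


z = (2)·(-0.01) + (-5)·(1.22) + 1.88
  = -4.24
step(z) = 0 (z<0)

0


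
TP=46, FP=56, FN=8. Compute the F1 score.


Precision = 46/102 = 0.451
Recall = 46/54 = 0.8519
F1 = 2·P·R/(P+R) = 2·TP/(2·TP+FP+FN) = 92/(92+56+8) = 92/156 = 0.5897

0.5897


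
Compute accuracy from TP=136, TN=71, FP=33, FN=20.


Accuracy = (TP+TN)/(TP+TN+FP+FN)
= (136+71)/(260)
= 207/260 = 79.62%

79.62%


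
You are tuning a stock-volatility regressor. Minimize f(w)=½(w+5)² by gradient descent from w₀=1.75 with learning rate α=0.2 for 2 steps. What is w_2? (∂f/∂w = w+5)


step 1: grad = 1.75+5 = 6.75; w = 1.75 - 0.2·(6.75) = 0.4
step 2: grad = 0.4+5 = 5.4; w = 0.4 - 0.2·(5.4) = -0.68

-0.68


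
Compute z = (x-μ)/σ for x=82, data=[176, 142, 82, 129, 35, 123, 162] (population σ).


μ = 121.2857, σ = 44.9308
z = (82 - 121.2857)/44.9308 = -0.8744

-0.8744


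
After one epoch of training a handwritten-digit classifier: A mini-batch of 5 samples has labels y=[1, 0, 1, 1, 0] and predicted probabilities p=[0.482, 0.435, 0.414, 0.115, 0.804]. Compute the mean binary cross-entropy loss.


L[0] = -ln(0.482) = 0.7298
L[1] = -ln(1-0.435) = -ln(0.565) = 0.5709
L[2] = -ln(0.414) = 0.8819
L[3] = -ln(0.115) = 2.1628
L[4] = -ln(1-0.804) = -ln(0.196) = 1.6296
mean = (0.7298 + 0.5709 + 0.8819 + 2.1628 + 1.6296)/5 = 1.195

1.195


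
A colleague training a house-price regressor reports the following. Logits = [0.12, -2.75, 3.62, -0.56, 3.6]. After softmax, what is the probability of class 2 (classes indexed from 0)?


Exponentials: e^0.12=1.1275, e^-2.75=0.0639, e^3.62=37.3376, e^-0.56=0.5712, e^3.6=36.5982
Sum = 75.6984
Softmax = [0.0149, 0.0008, 0.4932, 0.0075, 0.4835]
p[2] = 37.3376/75.6984 = 0.4932

0.4932


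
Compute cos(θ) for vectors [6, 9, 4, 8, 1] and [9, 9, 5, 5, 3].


A·B = 6·9 + 9·9 + 4·5 + 8·5 + 1·3 = 198
‖A‖ = √198 = 14.0712, ‖B‖ = √221 = 14.8661
cos = 198/(√198·√221) = 198/√43758 = 0.9465

0.9465


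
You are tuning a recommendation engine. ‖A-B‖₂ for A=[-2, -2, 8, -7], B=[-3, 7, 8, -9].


d = √((-2+ 3)² + (-2-7)² + (8-8)² + (-7+ 9)²)
  = √(1 + 81 + 0 + 4)
  = √86 = 9.2736

9.2736


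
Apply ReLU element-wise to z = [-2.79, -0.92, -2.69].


ReLU(-2.79) = max(0, -2.79) = 0.0
ReLU(-0.92) = max(0, -0.92) = 0.0
ReLU(-2.69) = max(0, -2.69) = 0.0
result = [0.0, 0.0, 0.0]

[0.0, 0.0, 0.0]


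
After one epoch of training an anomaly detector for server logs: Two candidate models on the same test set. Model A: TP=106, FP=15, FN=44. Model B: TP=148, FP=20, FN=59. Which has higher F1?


Model A: P=106/121=0.876, R=106/150=0.7067, F1=2PR/(P+R)=2TP/(2TP+FP+FN)=212/271=0.7823
Model B: P=148/168=0.881, R=148/207=0.715, F1=2PR/(P+R)=2TP/(2TP+FP+FN)=296/375=0.7893
0.7823 < 0.7893 → Model B

Model B


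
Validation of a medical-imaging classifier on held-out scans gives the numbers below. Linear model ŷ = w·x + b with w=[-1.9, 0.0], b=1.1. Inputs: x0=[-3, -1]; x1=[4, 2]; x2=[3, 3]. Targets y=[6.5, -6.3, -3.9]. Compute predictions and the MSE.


ŷ0 = (-1.9)·(-3) + (0.0)·(-1) + 1.1 = 6.8
ŷ1 = (-1.9)·(4) + (0.0)·(2) + 1.1 = -6.5
ŷ2 = (-1.9)·(3) + (0.0)·(3) + 1.1 = -4.6
errors² = [0.09, 0.04, 0.49]
MSE = 0.6200/3 = 0.2067

0.2067


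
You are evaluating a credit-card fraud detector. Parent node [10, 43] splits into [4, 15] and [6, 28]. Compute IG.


Parent = [10, 43], H_parent = 0.6987
H_left = 0.7425 (n=19), H_right = 0.6723 (n=34)
H_children = (19/53)·0.7425 + (34/53)·0.6723 = 0.6975
IG = 0.6987 - 0.6975 = 0.0012

0.0012


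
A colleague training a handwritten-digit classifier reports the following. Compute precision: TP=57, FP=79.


Precision = TP/(TP+FP)
= 57/(57+79)
= 57/136 = 41.91%

41.91%


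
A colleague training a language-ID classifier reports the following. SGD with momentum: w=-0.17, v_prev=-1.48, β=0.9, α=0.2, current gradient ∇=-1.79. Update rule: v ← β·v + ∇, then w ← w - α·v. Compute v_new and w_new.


v_new = 0.9·-1.48 - 1.79 = -1.332 - 1.79 = -3.122
w_new = -0.17 - 0.2·-3.122 = -0.17 + 0.6244 = 0.4544

v_new=-3.122, w_new=0.4544


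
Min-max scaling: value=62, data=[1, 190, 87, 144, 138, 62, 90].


min=1, max=190
(62-1)/(190-1) = 61/189 = 0.3228

0.3228


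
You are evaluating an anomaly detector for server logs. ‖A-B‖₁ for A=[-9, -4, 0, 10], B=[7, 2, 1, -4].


d = |-9-7| + |-4-2| + |0-1| + |10+ 4|
  = 16 + 6 + 1 + 14
  = 37

37


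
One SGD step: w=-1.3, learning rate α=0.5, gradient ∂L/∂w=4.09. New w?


w_new = w - α·∇
= -1.3 - 0.5·4.09
= -1.3 - 2.045
= -3.345

-3.345


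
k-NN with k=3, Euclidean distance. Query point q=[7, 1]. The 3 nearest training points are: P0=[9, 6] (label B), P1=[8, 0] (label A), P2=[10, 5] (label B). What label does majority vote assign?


d(q,P0) = 5.3852  (label B)
d(q,P1) = 1.4142  (label A)
d(q,P2) = 5.0  (label B)
Votes: A=1, B=2
Majority → B

B


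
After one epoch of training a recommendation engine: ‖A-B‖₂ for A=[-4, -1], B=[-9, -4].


d = √((-4+ 9)² + (-1+ 4)²)
  = √(25 + 9)
  = √34 = 5.831

5.831


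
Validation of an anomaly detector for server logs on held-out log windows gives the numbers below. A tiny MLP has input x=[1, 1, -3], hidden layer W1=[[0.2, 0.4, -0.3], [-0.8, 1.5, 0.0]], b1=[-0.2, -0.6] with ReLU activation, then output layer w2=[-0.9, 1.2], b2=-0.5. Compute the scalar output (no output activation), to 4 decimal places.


z1[0] = (0.2)·(1) + (0.4)·(1) + (-0.3)·(-3) - 0.2 = 1.3
z1[1] = (-0.8)·(1) + (1.5)·(1) + (0.0)·(-3) - 0.6 = 0.1
h = ReLU(z1) = [1.3, 0.1]
output = (-0.9)·(1.3) + (1.2)·(0.1) - 0.5 = -1.55

-1.55


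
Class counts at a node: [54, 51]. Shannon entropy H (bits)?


Probabilities: [54/105, 51/105] ≈ [0.5143, 0.4857]
H = -((54/105)·log₂(54/105) + (51/105)·log₂(51/105))
  = 0.9994 bits

0.9994 bits


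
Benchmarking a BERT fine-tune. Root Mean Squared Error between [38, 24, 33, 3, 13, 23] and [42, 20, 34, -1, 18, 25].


MSE = 78/6 = 13
RMSE = √(78/6) = 3.6056

3.6056


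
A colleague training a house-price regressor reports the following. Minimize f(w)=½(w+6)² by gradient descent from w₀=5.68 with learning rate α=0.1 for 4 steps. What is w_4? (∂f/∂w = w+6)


step 1: grad = 5.68+6 = 11.68; w = 5.68 - 0.1·(11.68) = 4.512
step 2: grad = 4.512+6 = 10.512; w = 4.512 - 0.1·(10.512) = 3.4608
step 3: grad = 3.4608+6 = 9.4608; w = 3.4608 - 0.1·(9.4608) = 2.51472
step 4: grad = 2.51472+6 = 8.51472; w = 2.51472 - 0.1·(8.51472) = 1.663248

1.663248


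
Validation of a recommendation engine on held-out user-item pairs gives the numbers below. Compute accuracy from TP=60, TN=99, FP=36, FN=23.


Accuracy = (TP+TN)/(TP+TN+FP+FN)
= (60+99)/(218)
= 159/218 = 72.94%

72.94%


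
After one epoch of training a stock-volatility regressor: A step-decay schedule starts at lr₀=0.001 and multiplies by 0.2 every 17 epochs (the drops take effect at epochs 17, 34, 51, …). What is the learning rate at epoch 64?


n_drops = ⌊64/17⌋ = 3
lr = 0.001·0.2^3 = 0.001·0.008 = 0.000008

0.000008


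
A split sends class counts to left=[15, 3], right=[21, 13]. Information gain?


Parent = [36, 16], H_parent = 0.8905
H_left = 0.65 (n=18), H_right = 0.9597 (n=34)
H_children = (18/52)·0.65 + (34/52)·0.9597 = 0.8525
IG = 0.8905 - 0.8525 = 0.038

0.038


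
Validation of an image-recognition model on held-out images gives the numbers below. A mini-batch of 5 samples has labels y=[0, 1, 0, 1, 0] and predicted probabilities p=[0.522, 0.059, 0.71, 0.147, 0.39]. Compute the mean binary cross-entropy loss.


L[0] = -ln(1-0.522) = -ln(0.478) = 0.7381
L[1] = -ln(0.059) = 2.8302
L[2] = -ln(1-0.71) = -ln(0.29) = 1.2379
L[3] = -ln(0.147) = 1.9173
L[4] = -ln(1-0.39) = -ln(0.61) = 0.4943
mean = (0.7381 + 2.8302 + 1.2379 + 1.9173 + 0.4943)/5 = 1.4436

1.4436


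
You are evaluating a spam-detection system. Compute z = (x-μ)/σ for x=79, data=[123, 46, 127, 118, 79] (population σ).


μ = 98.6, σ = 31.3981
z = (79 - 98.6)/31.3981 = -0.6242

-0.6242


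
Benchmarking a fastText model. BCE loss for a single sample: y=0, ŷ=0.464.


BCE = -[y·ln(p) + (1-y)·ln(1-p)]
= -0 - 1·ln(1-0.464)
= -ln(0.536) = 0.6236

0.6236


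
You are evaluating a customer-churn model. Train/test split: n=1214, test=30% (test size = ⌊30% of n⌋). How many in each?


Test = ⌊1214·30/100⌋ = 364
Train = 1214 - 364 = 850

Train: 850, Test: 364
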